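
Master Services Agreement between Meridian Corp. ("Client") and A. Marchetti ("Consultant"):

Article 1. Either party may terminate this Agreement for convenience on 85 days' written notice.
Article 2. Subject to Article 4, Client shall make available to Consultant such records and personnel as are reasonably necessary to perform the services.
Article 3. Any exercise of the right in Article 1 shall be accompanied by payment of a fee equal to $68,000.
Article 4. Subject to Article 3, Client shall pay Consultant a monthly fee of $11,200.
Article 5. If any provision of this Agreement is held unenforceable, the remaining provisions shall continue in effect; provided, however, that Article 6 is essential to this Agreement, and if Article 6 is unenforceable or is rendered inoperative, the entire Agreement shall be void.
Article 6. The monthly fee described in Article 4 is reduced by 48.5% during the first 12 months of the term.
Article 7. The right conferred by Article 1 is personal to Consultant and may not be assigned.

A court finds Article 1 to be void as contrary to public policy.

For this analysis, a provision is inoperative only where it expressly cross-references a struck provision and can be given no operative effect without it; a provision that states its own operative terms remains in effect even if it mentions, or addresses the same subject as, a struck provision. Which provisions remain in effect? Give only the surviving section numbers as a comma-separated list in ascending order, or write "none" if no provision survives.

2, 4, 5, 6

Article 1 is struck. Article 3 has no operative effect of its own apart from Article 1 and is therefore inoperative. Article 7 has no operative effect of its own apart from Article 1 and is therefore inoperative. Although Article 4 refers to Article 3, its operative terms do not depend on Article 3, so it remains in effect. Article 5 makes Article 6 an essential term, but Article 6 is unaffected, so the severability proviso in Article 5 preserves the remaining provisions. That leaves Article 2, Article 4, Article 5, and Article 6 in effect.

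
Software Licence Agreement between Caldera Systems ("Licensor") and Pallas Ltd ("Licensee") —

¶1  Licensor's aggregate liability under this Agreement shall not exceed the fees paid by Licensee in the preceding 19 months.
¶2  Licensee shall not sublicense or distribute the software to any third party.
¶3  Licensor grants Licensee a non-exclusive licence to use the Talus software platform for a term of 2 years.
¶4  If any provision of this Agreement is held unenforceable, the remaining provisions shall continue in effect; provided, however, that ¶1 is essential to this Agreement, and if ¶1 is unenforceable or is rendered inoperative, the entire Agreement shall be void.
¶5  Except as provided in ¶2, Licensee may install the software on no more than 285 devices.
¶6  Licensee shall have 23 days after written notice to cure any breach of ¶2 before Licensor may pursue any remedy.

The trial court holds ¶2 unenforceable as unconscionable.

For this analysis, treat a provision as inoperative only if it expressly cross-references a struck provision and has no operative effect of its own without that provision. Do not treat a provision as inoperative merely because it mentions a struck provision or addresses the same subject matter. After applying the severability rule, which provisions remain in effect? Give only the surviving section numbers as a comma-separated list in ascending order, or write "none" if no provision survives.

¶2 is struck. ¶6 merely fixes the cure period for breach of ¶2; with ¶2 gone it has nothing to operate on and falls away. ¶5 mentions ¶2 but its own obligation stands independently of ¶2, so ¶5 is not affected. ¶4 makes ¶1 an essential term, but ¶1 is unaffected, so the severability proviso in ¶4 preserves the remaining provisions. That leaves ¶1, ¶3, ¶4, and ¶5 in effect.

1, 3, 4, 5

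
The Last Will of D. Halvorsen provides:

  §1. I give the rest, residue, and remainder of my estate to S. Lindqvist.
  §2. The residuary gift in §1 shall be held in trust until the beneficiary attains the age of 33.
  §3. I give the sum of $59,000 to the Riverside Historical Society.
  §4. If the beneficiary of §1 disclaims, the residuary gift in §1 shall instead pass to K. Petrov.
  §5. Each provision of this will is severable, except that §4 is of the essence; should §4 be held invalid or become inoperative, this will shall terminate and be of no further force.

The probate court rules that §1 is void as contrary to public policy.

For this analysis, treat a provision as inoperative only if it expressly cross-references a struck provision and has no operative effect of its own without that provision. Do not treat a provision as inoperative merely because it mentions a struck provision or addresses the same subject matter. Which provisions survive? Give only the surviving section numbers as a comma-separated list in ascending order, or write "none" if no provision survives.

§1 is struck. The only function of §2 is the trust for §1, so it cannot stand once §1 is removed. §4 merely fixes the alternative disposition for §1; with §1 gone it has nothing to operate on and falls away. §5 makes §4 an essential term, and §4 has been rendered inoperative by the cascade; under §5, the entire will is therefore void. No provision of the will survives.

none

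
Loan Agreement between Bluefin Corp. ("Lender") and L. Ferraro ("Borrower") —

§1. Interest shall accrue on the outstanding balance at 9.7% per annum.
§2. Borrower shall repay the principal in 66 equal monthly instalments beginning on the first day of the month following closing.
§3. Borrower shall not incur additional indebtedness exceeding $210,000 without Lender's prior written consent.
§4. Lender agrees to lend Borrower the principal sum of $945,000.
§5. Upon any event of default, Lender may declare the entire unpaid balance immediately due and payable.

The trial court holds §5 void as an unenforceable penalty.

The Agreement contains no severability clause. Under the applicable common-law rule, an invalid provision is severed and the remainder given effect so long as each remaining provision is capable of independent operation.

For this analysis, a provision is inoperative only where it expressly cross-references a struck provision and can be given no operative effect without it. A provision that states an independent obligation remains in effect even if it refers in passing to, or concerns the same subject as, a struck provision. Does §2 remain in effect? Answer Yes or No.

Yes

§5 is struck. No other provision's operative terms depend on §5. Under the stated default rule, only provisions that cannot operate independently fall away; the rest are enforced. The provisions still in force are §1, §2, §3, and §4. §2 is among the surviving provisions, so the answer is yes.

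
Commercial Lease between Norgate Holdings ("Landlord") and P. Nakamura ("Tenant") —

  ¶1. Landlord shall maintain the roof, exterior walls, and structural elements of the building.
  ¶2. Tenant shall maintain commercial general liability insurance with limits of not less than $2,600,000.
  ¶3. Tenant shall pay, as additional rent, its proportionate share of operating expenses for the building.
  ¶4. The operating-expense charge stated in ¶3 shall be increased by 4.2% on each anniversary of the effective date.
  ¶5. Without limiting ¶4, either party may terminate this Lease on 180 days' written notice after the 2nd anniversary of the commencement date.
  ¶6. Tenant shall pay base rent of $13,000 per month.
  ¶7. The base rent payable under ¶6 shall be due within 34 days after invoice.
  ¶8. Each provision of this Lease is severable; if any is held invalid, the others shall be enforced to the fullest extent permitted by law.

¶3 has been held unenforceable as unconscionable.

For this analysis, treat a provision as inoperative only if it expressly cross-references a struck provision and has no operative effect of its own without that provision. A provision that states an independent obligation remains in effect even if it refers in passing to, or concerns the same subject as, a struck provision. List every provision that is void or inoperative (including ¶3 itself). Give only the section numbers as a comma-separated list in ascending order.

¶3 is struck. The whole of ¶4 is the escalation of the operating-expense charge, defined by reference to ¶3, so ¶4 cannot stand once ¶3 is removed. Although ¶5 refers to ¶4, its operative terms do not depend on ¶4, so it remains in effect. Under the severability clause in ¶8, the remaining provisions continue in force. That leaves ¶1, ¶2, ¶5, ¶6, ¶7, and ¶8 in effect.

3, 4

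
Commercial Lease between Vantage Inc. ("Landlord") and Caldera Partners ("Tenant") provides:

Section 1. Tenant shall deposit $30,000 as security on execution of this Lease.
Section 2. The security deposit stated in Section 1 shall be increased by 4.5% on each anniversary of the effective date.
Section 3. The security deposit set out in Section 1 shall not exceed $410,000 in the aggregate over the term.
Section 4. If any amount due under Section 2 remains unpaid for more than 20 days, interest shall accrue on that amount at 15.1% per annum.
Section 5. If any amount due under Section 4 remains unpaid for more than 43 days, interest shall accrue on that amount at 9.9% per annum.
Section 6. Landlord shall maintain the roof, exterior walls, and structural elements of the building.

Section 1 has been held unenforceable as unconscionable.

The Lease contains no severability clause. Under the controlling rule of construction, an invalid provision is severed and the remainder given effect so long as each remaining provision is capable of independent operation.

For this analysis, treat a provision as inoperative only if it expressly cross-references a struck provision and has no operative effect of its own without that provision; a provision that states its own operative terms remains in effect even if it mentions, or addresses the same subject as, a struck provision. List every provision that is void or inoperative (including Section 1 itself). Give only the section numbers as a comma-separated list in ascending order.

Section 1 is struck. Section 2 has no operative effect of its own apart from Section 1 and is therefore inoperative. Section 3 operates only by reference to Section 1, so it falls with Section 1. Section 4 operates only by reference to Section 2, so it falls with Section 2. Section 5 operates only by reference to Section 4, so it falls with Section 4. Under the stated default rule, only provisions that cannot operate independently fall away; the rest are enforced. Only Section 6 remains in effect.

1, 2, 3, 4, 5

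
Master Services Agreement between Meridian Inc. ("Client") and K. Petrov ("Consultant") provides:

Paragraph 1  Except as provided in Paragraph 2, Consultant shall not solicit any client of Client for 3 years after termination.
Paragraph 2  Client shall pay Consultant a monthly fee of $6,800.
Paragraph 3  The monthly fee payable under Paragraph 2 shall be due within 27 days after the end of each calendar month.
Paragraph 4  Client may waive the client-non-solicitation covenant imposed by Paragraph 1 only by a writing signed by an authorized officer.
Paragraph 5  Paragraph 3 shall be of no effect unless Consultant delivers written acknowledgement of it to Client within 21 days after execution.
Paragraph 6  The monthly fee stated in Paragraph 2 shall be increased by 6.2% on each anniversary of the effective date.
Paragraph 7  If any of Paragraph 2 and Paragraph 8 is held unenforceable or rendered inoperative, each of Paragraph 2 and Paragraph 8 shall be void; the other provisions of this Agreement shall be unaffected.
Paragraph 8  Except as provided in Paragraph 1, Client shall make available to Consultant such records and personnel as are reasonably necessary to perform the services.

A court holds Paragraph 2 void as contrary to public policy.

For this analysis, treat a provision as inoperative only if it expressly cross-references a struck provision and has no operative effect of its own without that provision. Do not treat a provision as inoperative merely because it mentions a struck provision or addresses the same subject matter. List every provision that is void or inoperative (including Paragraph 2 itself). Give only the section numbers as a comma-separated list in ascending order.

Paragraph 2 is struck. The whole of Paragraph 3 is the payment deadline for the monthly fee, defined by reference to Paragraph 2, so Paragraph 3 cannot stand once Paragraph 2 is removed. Paragraph 6 operates only by reference to Paragraph 2, so it falls with Paragraph 2. Paragraph 5 merely fixes the acknowledgement condition for Paragraph 3; with Paragraph 3 gone it has nothing to operate on and falls away. Although Paragraph 1 refers to Paragraph 2, its operative terms do not depend on Paragraph 2, so it remains in effect. Paragraph 7 declares Paragraph 2 and Paragraph 8 mutually dependent; since one of them has fallen, all of them are of no effect. That brings down Paragraph 8 as well. The remainder continues in force under Paragraph 7. That leaves Paragraph 1, Paragraph 4, and Paragraph 7 in effect.

2, 3, 5, 6, 8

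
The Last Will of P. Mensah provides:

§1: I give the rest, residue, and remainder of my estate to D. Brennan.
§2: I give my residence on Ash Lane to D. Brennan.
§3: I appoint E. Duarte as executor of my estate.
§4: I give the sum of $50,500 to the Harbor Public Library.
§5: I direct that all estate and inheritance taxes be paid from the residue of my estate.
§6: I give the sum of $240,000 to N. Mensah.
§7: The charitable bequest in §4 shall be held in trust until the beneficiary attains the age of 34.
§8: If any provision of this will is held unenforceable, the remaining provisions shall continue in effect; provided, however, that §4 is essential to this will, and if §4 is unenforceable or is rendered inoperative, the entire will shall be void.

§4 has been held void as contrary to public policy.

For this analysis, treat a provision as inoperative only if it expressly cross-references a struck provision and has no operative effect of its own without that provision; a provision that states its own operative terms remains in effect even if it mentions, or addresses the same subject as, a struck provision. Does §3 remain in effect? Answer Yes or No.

No

§4 is struck. §7 merely fixes the trust for §4; with §4 gone it has nothing to operate on and falls away. §8 makes §4 an essential term, and §4 is the provision held invalid; under §8, the entire will is therefore void. No provision of the will survives. §3 is among the inoperative provisions, so the answer is no.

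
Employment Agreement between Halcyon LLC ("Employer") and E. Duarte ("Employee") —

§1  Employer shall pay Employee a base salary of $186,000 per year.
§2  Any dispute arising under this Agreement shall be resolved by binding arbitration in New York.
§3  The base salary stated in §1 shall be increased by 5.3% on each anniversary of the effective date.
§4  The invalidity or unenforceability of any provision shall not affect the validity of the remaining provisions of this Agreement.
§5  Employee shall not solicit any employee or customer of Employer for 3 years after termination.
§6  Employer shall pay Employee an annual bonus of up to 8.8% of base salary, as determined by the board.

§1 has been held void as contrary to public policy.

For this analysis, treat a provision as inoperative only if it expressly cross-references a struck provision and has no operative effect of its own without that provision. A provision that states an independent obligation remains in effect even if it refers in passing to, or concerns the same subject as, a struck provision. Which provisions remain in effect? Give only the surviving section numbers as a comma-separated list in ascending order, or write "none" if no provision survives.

2, 4, 5, 6

§1 is struck. §3 does nothing except set the escalation of the base salary by reference to §1; with §1 gone it has no independent effect and is inoperative. §4 is a severability clause and preserves every provision that can still be given independent effect. The provisions still in force are §2, §4, §5, and §6.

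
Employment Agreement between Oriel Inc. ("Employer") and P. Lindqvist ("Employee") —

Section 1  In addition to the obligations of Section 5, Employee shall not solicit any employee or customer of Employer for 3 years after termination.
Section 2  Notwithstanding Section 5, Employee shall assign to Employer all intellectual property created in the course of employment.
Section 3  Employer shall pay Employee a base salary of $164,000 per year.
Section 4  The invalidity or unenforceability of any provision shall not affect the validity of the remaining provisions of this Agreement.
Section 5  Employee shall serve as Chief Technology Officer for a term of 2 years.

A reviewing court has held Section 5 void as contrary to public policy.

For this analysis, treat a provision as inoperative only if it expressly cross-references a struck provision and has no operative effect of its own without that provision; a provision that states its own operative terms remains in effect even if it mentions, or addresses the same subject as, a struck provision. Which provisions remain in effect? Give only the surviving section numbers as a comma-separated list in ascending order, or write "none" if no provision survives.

1, 2, 3, 4

Section 5 is struck. Section 1 mentions Section 5 but its own obligation stands independently of Section 5, so Section 1 is not affected. Section 2 mentions Section 5 but its own obligation stands independently of Section 5, so Section 2 is not affected. No other provision's operative terms depend on Section 5. Under the severability clause in Section 4, the remaining provisions continue in force. Section 1, Section 2, Section 3, and Section 4 remain in effect.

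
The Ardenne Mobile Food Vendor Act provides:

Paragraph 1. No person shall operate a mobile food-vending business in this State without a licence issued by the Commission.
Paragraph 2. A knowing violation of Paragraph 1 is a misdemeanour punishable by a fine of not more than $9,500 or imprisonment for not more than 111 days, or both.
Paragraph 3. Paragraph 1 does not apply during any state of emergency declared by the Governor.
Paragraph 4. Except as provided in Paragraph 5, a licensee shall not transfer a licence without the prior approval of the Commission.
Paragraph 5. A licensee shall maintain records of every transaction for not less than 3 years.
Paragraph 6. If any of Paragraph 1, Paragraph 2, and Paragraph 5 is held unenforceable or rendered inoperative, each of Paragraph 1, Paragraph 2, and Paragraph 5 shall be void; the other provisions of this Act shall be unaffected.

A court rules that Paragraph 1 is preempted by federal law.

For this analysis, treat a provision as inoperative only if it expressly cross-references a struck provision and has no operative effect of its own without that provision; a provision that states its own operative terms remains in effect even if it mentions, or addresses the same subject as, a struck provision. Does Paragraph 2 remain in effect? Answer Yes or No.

No

Paragraph 1 is struck. The only function of Paragraph 2 is the criminal penalty for violating Paragraph 1, so it cannot stand once Paragraph 1 is removed. Paragraph 3 has no operative effect of its own apart from Paragraph 1 and is therefore inoperative. Although Paragraph 4 refers to Paragraph 5, its operative terms do not depend on Paragraph 5, so it remains in effect. Paragraph 6 declares Paragraph 1, Paragraph 2, and Paragraph 5 mutually dependent; since one of them has fallen, all of them are of no effect. That brings down Paragraph 5 as well. The remainder continues in force under Paragraph 6. That leaves Paragraph 4 and Paragraph 6 in effect. Paragraph 2 is among the inoperative provisions, so the answer is no.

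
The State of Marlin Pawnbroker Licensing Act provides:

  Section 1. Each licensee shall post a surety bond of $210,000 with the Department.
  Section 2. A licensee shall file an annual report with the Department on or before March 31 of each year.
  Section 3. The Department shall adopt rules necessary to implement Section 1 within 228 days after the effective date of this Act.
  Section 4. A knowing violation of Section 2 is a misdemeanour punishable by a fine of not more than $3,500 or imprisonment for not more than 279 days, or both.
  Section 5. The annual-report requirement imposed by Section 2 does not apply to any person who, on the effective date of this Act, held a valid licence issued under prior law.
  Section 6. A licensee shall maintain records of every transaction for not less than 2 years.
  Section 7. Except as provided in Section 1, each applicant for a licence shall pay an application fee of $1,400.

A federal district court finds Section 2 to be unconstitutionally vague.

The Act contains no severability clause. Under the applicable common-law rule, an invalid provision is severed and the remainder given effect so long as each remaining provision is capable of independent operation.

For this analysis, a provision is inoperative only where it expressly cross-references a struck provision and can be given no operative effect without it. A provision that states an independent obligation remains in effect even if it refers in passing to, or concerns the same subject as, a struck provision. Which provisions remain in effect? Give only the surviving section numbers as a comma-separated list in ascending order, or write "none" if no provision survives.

Section 2 is struck. Section 4 operates only by reference to Section 2, so it falls with Section 2. Section 5 has no operative effect of its own apart from Section 2 and is therefore inoperative. With no severability clause, the stated default rule severs what cannot stand and enforces each remaining provision that can operate on its own. That leaves Section 1, Section 3, Section 6, and Section 7 in effect.

1, 3, 6, 7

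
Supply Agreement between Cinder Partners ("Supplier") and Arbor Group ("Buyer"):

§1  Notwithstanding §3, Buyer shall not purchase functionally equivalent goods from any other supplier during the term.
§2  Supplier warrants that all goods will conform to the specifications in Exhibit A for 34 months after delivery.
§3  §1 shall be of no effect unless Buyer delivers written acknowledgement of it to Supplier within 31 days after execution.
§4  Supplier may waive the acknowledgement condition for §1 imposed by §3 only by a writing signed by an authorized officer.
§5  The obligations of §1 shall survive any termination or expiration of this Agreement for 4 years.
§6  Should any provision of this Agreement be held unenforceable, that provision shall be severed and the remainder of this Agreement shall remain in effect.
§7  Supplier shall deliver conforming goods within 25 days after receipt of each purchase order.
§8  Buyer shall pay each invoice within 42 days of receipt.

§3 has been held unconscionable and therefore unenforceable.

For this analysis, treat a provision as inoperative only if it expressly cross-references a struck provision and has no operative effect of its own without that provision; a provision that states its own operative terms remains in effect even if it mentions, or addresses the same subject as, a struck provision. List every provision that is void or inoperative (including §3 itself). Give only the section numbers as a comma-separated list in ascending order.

§3 is struck. The only function of §4 is the waiver condition for §3, so it cannot stand once §3 is removed. §1 mentions §3 but its own obligation stands independently of §3, so §1 is not affected. Under the severability clause in §6, the remaining provisions continue in force. That leaves §1, §2, §5, §6, §7, and §8 in effect.

3, 4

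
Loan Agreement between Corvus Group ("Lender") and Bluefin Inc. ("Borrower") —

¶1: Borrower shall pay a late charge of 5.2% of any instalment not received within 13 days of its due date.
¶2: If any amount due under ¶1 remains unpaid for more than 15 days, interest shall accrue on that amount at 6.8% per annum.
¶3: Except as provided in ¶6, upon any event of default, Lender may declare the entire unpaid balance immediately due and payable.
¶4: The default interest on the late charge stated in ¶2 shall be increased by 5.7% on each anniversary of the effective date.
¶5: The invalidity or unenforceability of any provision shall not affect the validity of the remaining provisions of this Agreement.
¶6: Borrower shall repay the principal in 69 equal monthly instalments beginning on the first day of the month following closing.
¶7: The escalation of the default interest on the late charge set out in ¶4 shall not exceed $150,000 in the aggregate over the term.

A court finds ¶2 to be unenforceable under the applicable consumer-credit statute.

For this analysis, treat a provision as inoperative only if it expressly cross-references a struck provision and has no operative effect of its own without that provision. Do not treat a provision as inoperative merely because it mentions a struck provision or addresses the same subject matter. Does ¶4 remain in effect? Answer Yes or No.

¶2 is struck. ¶4 does nothing except set the escalation of the default interest on the late charge by reference to ¶2; with ¶2 gone it has no independent effect and is inoperative. The whole of ¶7 is the aggregate cap on the escalation of the default interest on the late charge, defined by reference to ¶4, so ¶7 cannot stand once ¶4 is removed. ¶5 is a severability clause and preserves every provision that can still be given independent effect. ¶1, ¶3, ¶5, and ¶6 remain in effect. ¶4 is among the inoperative provisions, so the answer is no.

No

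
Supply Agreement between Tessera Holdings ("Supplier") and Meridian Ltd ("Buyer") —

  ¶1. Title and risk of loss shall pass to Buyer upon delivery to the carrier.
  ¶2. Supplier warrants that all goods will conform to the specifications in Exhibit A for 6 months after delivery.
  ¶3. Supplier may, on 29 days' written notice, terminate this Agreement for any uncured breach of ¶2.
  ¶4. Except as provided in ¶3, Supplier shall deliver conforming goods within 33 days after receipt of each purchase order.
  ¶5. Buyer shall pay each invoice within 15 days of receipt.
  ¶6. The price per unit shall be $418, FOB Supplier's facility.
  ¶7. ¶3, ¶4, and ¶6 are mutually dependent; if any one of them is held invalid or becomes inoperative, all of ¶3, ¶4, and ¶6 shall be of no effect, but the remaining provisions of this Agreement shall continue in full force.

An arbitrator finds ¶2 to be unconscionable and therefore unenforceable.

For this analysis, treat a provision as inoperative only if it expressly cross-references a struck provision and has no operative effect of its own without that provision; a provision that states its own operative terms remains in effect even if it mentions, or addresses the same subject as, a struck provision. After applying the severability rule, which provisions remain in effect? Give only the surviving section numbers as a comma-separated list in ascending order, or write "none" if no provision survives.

1, 5, 7

¶2 is struck. ¶3 merely fixes the termination right for breach of ¶2; with ¶2 gone it has nothing to operate on and falls away. ¶7 declares ¶3, ¶4, and ¶6 mutually dependent; since one of them has fallen, all of them are of no effect. That brings down ¶4 and ¶6 as well. The remainder continues in force under ¶7. That leaves ¶1, ¶5, and ¶7 in effect.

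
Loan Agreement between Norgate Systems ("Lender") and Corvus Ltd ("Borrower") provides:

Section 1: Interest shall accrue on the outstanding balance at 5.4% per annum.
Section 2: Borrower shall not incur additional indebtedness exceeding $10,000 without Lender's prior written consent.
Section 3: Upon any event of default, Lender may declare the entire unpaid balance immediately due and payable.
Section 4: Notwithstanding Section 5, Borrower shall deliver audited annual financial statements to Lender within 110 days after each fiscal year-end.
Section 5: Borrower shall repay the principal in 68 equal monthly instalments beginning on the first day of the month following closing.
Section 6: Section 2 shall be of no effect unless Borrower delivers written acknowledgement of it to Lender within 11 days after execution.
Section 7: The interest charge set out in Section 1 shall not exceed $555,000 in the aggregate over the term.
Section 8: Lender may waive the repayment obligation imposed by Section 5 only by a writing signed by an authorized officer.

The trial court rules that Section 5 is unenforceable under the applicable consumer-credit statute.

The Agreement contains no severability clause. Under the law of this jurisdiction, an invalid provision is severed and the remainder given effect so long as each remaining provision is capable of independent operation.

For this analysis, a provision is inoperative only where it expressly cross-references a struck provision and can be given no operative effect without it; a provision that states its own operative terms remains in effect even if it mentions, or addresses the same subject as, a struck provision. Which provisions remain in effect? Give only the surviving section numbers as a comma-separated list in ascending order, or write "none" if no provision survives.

1, 2, 3, 4, 6, 7

Section 5 is struck. Section 8 has no operative effect of its own apart from Section 5 and is therefore inoperative. Although Section 4 refers to Section 5, its operative terms do not depend on Section 5, so it remains in effect. Under the stated default rule, only provisions that cannot operate independently fall away; the rest are enforced. Section 1, Section 2, Section 3, Section 4, Section 6, and Section 7 remain in effect.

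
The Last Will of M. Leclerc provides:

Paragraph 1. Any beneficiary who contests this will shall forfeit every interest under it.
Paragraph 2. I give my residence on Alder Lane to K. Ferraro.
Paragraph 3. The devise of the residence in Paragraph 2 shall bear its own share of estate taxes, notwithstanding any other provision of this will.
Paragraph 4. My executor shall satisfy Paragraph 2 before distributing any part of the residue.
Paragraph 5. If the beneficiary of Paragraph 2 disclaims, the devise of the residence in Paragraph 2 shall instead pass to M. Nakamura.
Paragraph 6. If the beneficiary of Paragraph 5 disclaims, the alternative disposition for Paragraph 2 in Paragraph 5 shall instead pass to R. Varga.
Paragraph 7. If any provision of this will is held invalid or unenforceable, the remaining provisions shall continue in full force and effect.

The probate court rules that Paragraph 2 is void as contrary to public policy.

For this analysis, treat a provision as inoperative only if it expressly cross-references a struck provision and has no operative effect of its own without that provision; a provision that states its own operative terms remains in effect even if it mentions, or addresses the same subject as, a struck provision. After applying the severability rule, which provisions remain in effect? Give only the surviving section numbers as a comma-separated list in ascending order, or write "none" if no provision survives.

1, 7

Paragraph 2 is struck. Paragraph 3 merely fixes the tax charge on Paragraph 2; with Paragraph 2 gone it has nothing to operate on and falls away. Paragraph 4 merely fixes the priority direction for Paragraph 2; with Paragraph 2 gone it has nothing to operate on and falls away. Paragraph 5 merely fixes the alternative disposition for Paragraph 2; with Paragraph 2 gone it has nothing to operate on and falls away. Paragraph 6 has no operative effect of its own apart from Paragraph 5 and is therefore inoperative. Paragraph 7 is a severability clause and preserves every provision that can still be given independent effect. Paragraph 1 and Paragraph 7 remain in effect.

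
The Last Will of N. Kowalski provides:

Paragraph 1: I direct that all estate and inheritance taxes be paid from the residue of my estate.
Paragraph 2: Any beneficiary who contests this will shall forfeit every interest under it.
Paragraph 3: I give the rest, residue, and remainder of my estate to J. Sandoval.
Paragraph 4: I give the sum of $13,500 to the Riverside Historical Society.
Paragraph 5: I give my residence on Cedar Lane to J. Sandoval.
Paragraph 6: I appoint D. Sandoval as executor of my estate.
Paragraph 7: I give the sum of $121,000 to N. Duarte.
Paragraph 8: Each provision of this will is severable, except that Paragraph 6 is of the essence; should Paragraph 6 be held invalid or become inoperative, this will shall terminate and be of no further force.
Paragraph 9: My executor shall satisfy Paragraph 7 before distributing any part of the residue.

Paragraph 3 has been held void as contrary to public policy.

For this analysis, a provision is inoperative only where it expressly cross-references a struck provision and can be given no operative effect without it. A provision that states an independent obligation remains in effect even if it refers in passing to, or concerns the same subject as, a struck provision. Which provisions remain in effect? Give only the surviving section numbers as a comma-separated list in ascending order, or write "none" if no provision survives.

1, 2, 4, 5, 6, 7, 8, 9

Paragraph 3 is struck. Nothing else in the will is defined by reference to Paragraph 3. Paragraph 8 makes Paragraph 6 an essential term, but Paragraph 6 is unaffected, so the severability proviso in Paragraph 8 preserves the remaining provisions. Paragraph 1, Paragraph 2, Paragraph 4, Paragraph 5, Paragraph 6, Paragraph 7, Paragraph 8, and Paragraph 9 remain in effect.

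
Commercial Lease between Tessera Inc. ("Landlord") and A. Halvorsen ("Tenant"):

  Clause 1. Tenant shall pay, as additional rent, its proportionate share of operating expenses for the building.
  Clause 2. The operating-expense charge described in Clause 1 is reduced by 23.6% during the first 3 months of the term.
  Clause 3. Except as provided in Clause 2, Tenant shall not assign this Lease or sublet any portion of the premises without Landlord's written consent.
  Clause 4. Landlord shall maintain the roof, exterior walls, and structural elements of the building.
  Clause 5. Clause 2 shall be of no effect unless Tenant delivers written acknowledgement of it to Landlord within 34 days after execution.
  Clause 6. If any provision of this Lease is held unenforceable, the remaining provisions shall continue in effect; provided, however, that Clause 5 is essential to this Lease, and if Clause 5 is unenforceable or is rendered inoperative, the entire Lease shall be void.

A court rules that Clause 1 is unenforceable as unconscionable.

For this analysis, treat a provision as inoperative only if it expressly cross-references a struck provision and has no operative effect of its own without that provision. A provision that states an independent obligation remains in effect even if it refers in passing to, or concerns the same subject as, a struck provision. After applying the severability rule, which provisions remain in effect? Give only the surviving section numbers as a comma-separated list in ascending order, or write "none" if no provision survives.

Clause 1 is struck. Clause 2 has no operative effect of its own apart from Clause 1 and is therefore inoperative. Clause 5 operates only by reference to Clause 2, so it falls with Clause 2. Clause 6 makes Clause 5 an essential term, and Clause 5 has been rendered inoperative by the cascade; under Clause 6, the entire Lease is therefore void. No provision of the Lease survives.

none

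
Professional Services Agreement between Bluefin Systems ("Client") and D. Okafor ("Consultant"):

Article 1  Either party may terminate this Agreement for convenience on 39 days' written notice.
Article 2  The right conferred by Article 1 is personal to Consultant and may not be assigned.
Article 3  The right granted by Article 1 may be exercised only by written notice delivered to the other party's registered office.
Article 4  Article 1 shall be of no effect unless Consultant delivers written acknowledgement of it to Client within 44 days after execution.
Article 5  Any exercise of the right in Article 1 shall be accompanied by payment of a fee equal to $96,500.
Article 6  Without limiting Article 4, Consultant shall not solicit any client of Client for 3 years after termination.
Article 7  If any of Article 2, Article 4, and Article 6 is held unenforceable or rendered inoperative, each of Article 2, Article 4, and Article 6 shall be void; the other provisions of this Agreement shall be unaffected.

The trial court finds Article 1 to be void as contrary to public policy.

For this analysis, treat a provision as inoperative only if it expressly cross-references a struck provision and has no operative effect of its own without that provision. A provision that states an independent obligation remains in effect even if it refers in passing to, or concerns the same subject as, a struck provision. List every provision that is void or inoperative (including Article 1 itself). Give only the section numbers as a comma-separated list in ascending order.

Article 1 is struck. Article 2 operates only by reference to Article 1, so it falls with Article 1. The only function of Article 3 is the notice requirement for Article 1, so it cannot stand once Article 1 is removed. Article 4 merely fixes the acknowledgement condition for Article 1; with Article 1 gone it has nothing to operate on and falls away. Article 5 operates only by reference to Article 1, so it falls with Article 1. Article 7 declares Article 2, Article 4, and Article 6 mutually dependent; since one of them has fallen, all of them are of no effect. That brings down Article 6 as well. The remainder continues in force under Article 7. Only Article 7 remains in effect.

1, 2, 3, 4, 5, 6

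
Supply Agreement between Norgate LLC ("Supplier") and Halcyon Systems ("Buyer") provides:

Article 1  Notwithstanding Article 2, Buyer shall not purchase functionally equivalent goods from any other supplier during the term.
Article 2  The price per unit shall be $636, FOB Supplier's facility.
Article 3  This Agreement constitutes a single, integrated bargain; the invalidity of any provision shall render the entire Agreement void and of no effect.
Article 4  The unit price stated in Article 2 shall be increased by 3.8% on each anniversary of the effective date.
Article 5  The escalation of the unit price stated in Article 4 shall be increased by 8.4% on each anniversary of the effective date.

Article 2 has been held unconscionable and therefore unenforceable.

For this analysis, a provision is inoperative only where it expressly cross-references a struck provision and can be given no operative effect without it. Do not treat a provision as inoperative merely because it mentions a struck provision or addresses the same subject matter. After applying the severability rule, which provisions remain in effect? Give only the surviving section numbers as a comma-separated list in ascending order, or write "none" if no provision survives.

Article 2 is struck. Article 4 has no operative effect of its own apart from Article 2 and is therefore inoperative. Article 5 operates only by reference to Article 4, so it falls with Article 4. Article 3 provides that the Agreement is not severable, so the invalidity of any one provision voids the entire Agreement. No provision of the Agreement survives.

none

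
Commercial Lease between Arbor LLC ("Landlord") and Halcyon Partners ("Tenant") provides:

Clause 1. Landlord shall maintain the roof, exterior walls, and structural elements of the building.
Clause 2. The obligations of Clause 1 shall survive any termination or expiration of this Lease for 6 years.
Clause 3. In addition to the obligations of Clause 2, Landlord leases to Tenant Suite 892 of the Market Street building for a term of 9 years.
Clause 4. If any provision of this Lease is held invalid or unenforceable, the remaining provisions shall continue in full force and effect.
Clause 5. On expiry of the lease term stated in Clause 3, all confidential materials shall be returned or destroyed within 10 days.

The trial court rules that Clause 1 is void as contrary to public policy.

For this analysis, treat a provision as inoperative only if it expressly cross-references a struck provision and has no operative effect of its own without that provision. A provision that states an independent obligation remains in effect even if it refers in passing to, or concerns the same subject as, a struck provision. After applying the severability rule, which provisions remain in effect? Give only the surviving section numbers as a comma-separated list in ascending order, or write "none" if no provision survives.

3, 4, 5

Clause 1 is struck. Clause 2 has no operative effect of its own apart from Clause 1 and is therefore inoperative. Clause 3 mentions Clause 2 but its own obligation stands independently of Clause 2, so Clause 3 is not affected. Clause 4 is a severability clause and preserves every provision that can still be given independent effect. That leaves Clause 3, Clause 4, and Clause 5 in effect.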